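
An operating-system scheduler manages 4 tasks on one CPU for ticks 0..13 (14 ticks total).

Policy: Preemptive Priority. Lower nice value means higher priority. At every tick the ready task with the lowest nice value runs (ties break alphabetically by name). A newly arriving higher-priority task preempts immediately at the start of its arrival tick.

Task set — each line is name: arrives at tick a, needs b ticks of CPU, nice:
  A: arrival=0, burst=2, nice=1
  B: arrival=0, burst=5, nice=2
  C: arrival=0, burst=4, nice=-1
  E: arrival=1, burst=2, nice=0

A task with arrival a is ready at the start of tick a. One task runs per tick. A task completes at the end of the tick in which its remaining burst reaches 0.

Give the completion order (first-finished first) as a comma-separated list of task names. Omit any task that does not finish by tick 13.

t=0: ready={A,B,C} → run C
t=1: ready={A,B,C,E} → run C
t=2: ready={A,B,C,E} → run C
t=3: ready={A,B,C,E} → run C
t=4: ready={A,B,E} → run E
t=5: ready={A,B,E} → run E
t=6: ready={A,B} → run A
t=7: ready={A,B} → run A
t=8: ready={B} → run B
t=9: ready={B} → run B
t=10: ready={B} → run B
t=11: ready={B} → run B
t=12: ready={B} → run B
t=13: (idle)

completion order = C, E, A, B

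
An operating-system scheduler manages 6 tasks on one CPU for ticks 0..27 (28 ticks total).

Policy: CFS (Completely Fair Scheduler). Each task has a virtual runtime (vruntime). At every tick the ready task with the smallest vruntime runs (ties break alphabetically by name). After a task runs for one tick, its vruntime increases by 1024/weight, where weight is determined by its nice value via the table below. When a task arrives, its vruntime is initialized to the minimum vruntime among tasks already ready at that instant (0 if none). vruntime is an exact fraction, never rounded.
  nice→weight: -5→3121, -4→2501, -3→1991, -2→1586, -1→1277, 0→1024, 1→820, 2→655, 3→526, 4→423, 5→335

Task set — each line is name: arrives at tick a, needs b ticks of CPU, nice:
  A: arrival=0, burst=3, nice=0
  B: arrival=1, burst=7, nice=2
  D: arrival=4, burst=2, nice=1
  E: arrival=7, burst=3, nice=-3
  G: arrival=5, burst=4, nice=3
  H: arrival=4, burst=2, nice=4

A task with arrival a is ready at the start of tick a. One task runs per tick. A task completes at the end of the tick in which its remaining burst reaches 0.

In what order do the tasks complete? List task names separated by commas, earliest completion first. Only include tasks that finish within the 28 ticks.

t=0: vr[A=0] → run A
t=1: vr[A=1 B=1] → run A
t=2: vr[A=2 B=1] → run B
t=3: vr[A=2 B=1679/655] → run A
t=4: vr[B=1679/655 D=1679/655 H=1679/655] → run B
t=5: vr[B=2703/655 D=1679/655 G=1679/655 H=1679/655] → run D
t=6: vr[B=2703/655 D=20475/5371 G=1679/655 H=1679/655] → run G
t=7: vr[B=2703/655 D=20475/5371 E=1679/655 G=776937/172265 H=1679/655] → run E
t=8: vr[B=2703/655 D=20475/5371 E=4013609/1304105 G=776937/172265 H=1679/655] → run H
t=9: vr[B=2703/655 D=20475/5371 E=4013609/1304105 G=776937/172265 H=1380937/277065] → run E
t=10: vr[B=2703/655 D=20475/5371 E=4684329/1304105 G=776937/172265 H=1380937/277065] → run E
t=11: vr[B=2703/655 D=20475/5371 G=776937/172265 H=1380937/277065] → run D
t=12: vr[B=2703/655 G=776937/172265 H=1380937/277065] → run B
t=13: vr[B=3727/655 G=776937/172265 H=1380937/277065] → run G
t=14: vr[B=3727/655 G=1112297/172265 H=1380937/277065] → run H
t=15: vr[B=3727/655 G=1112297/172265] → run B
t=16: vr[B=4751/655 G=1112297/172265] → run G
t=17: vr[B=4751/655 G=1447657/172265] → run B
t=18: vr[B=1155/131 G=1447657/172265] → run G
t=19: vr[B=1155/131] → run B
t=20: vr[B=6799/655] → run B
t=21: (idle)
t=22: (idle)
t=23: (idle)
t=24: (idle)
t=25: (idle)
t=26: (idle)
t=27: (idle)

completion order = A, E, D, H, G, B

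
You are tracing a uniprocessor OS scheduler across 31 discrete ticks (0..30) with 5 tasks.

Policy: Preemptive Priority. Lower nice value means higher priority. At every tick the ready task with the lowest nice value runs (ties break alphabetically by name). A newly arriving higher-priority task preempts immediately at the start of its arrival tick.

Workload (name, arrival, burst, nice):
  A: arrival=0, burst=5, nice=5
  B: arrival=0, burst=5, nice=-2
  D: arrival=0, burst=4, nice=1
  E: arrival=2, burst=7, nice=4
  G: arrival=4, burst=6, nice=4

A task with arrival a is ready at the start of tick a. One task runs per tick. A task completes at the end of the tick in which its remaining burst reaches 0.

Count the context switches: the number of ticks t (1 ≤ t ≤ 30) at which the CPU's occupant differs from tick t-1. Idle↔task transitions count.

context switches = 5

t=0: ready={A,B,D} → run B
t=1: ready={A,B,D} → run B
t=2: ready={A,B,D,E} → run B
t=3: ready={A,B,D,E} → run B
t=4: ready={A,B,D,E,G} → run B
t=5: ready={A,D,E,G} → run D
t=6: ready={A,D,E,G} → run D
t=7: ready={A,D,E,G} → run D
t=8: ready={A,D,E,G} → run D
t=9: ready={A,E,G} → run E
t=10: ready={A,E,G} → run E
t=11: ready={A,E,G} → run E
t=12: ready={A,E,G} → run E
t=13: ready={A,E,G} → run E
t=14: ready={A,E,G} → run E
t=15: ready={A,E,G} → run E
t=16: ready={A,G} → run G
t=17: ready={A,G} → run G
t=18: ready={A,G} → run G
t=19: ready={A,G} → run G
t=20: ready={A,G} → run G
t=21: ready={A,G} → run G
t=22: ready={A} → run A
t=23: ready={A} → run A
t=24: ready={A} → run A
t=25: ready={A} → run A
t=26: ready={A} → run A
t=27: (idle)
t=28: (idle)
t=29: (idle)
t=30: (idle)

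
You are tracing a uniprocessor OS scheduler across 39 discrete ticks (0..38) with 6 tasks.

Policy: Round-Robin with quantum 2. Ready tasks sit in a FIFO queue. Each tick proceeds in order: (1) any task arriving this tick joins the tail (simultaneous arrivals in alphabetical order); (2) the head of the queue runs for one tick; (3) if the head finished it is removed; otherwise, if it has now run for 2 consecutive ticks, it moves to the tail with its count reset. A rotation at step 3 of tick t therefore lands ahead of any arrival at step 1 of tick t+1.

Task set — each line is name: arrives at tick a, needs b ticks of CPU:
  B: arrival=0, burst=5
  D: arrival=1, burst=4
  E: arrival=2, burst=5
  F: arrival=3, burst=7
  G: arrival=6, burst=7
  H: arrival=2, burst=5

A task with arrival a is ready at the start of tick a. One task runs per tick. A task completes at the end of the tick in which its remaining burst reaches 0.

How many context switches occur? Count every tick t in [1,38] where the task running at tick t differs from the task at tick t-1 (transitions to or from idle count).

context switches = 19

t=0: queue=[B] q_used=0 → run B
t=1: queue=[B,D] q_used=1 → run B
t=2: queue=[D,B,E,H] q_used=0 → run D
t=3: queue=[D,B,E,H,F] q_used=1 → run D
t=4: queue=[B,E,H,F,D] q_used=0 → run B
t=5: queue=[B,E,H,F,D] q_used=1 → run B
t=6: queue=[E,H,F,D,B,G] q_used=0 → run E
t=7: queue=[E,H,F,D,B,G] q_used=1 → run E
t=8: queue=[H,F,D,B,G,E] q_used=0 → run H
t=9: queue=[H,F,D,B,G,E] q_used=1 → run H
t=10: queue=[F,D,B,G,E,H] q_used=0 → run F
t=11: queue=[F,D,B,G,E,H] q_used=1 → run F
t=12: queue=[D,B,G,E,H,F] q_used=0 → run D
t=13: queue=[D,B,G,E,H,F] q_used=1 → run D
t=14: queue=[B,G,E,H,F] q_used=0 → run B
t=15: queue=[G,E,H,F] q_used=0 → run G
t=16: queue=[G,E,H,F] q_used=1 → run G
t=17: queue=[E,H,F,G] q_used=0 → run E
t=18: queue=[E,H,F,G] q_used=1 → run E
t=19: queue=[H,F,G,E] q_used=0 → run H
t=20: queue=[H,F,G,E] q_used=1 → run H
t=21: queue=[F,G,E,H] q_used=0 → run F
t=22: queue=[F,G,E,H] q_used=1 → run F
t=23: queue=[G,E,H,F] q_used=0 → run G
t=24: queue=[G,E,H,F] q_used=1 → run G
t=25: queue=[E,H,F,G] q_used=0 → run E
t=26: queue=[H,F,G] q_used=0 → run H
t=27: queue=[F,G] q_used=0 → run F
t=28: queue=[F,G] q_used=1 → run F
t=29: queue=[G,F] q_used=0 → run G
t=30: queue=[G,F] q_used=1 → run G
t=31: queue=[F,G] q_used=0 → run F
t=32: queue=[G] q_used=0 → run G
t=33: (idle)
t=34: (idle)
t=35: (idle)
t=36: (idle)
t=37: (idle)
t=38: (idle)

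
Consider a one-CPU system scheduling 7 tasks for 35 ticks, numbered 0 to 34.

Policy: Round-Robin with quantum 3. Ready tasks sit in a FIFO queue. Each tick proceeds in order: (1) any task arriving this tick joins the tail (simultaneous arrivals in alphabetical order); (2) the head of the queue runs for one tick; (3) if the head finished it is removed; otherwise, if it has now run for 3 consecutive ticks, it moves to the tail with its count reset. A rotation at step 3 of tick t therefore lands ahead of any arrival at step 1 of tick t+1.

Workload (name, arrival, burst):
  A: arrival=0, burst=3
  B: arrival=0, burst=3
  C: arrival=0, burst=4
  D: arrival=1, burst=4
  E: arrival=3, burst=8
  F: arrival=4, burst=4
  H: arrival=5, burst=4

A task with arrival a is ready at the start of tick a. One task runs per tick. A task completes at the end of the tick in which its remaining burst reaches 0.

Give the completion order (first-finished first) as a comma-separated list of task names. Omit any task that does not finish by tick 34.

t=0: queue=[A,B,C] q_used=0 → run A
t=1: queue=[A,B,C,D] q_used=1 → run A
t=2: queue=[A,B,C,D] q_used=2 → run A
t=3: queue=[B,C,D,E] q_used=0 → run B
t=4: queue=[B,C,D,E,F] q_used=1 → run B
t=5: queue=[B,C,D,E,F,H] q_used=2 → run B
t=6: queue=[C,D,E,F,H] q_used=0 → run C
t=7: queue=[C,D,E,F,H] q_used=1 → run C
t=8: queue=[C,D,E,F,H] q_used=2 → run C
t=9: queue=[D,E,F,H,C] q_used=0 → run D
t=10: queue=[D,E,F,H,C] q_used=1 → run D
t=11: queue=[D,E,F,H,C] q_used=2 → run D
t=12: queue=[E,F,H,C,D] q_used=0 → run E
t=13: queue=[E,F,H,C,D] q_used=1 → run E
t=14: queue=[E,F,H,C,D] q_used=2 → run E
t=15: queue=[F,H,C,D,E] q_used=0 → run F
t=16: queue=[F,H,C,D,E] q_used=1 → run F
t=17: queue=[F,H,C,D,E] q_used=2 → run F
t=18: queue=[H,C,D,E,F] q_used=0 → run H
t=19: queue=[H,C,D,E,F] q_used=1 → run H
t=20: queue=[H,C,D,E,F] q_used=2 → run H
t=21: queue=[C,D,E,F,H] q_used=0 → run C
t=22: queue=[D,E,F,H] q_used=0 → run D
t=23: queue=[E,F,H] q_used=0 → run E
t=24: queue=[E,F,H] q_used=1 → run E
t=25: queue=[E,F,H] q_used=2 → run E
t=26: queue=[F,H,E] q_used=0 → run F
t=27: queue=[H,E] q_used=0 → run H
t=28: queue=[E] q_used=0 → run E
t=29: queue=[E] q_used=1 → run E
t=30: (idle)
t=31: (idle)
t=32: (idle)
t=33: (idle)
t=34: (idle)

completion order = A, B, C, D, F, H, E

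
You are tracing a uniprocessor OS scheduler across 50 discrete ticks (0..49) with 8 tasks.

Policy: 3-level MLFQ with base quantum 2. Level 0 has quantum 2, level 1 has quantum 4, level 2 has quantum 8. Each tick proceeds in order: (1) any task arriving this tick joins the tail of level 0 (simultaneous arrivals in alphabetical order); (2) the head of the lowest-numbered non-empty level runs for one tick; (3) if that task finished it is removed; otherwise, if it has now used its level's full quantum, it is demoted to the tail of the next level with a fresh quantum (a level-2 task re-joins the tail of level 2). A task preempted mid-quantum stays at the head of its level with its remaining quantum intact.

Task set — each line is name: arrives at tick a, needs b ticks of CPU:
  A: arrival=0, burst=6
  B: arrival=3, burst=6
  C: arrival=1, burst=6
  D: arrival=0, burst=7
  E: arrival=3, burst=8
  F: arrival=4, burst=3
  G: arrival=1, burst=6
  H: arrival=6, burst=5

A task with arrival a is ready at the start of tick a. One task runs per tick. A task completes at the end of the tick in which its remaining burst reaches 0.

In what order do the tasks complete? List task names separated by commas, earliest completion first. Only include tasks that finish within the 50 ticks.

t=0: L0/L1/L2 = AD/-/- → run A
t=1: L0/L1/L2 = ADCG/-/- → run A
t=2: L0/L1/L2 = DCG/A/- → run D
t=3: L0/L1/L2 = DCGBE/A/- → run D
t=4: L0/L1/L2 = CGBEF/AD/- → run C
t=5: L0/L1/L2 = CGBEF/AD/- → run C
t=6: L0/L1/L2 = GBEFH/ADC/- → run G
t=7: L0/L1/L2 = GBEFH/ADC/- → run G
t=8: L0/L1/L2 = BEFH/ADCG/- → run B
t=9: L0/L1/L2 = BEFH/ADCG/- → run B
t=10: L0/L1/L2 = EFH/ADCGB/- → run E
t=11: L0/L1/L2 = EFH/ADCGB/- → run E
t=12: L0/L1/L2 = FH/ADCGBE/- → run F
t=13: L0/L1/L2 = FH/ADCGBE/- → run F
t=14: L0/L1/L2 = H/ADCGBEF/- → run H
t=15: L0/L1/L2 = H/ADCGBEF/- → run H
t=16: L0/L1/L2 = -/ADCGBEFH/- → run A
t=17: L0/L1/L2 = -/ADCGBEFH/- → run A
t=18: L0/L1/L2 = -/ADCGBEFH/- → run A
t=19: L0/L1/L2 = -/ADCGBEFH/- → run A
t=20: L0/L1/L2 = -/DCGBEFH/- → run D
t=21: L0/L1/L2 = -/DCGBEFH/- → run D
t=22: L0/L1/L2 = -/DCGBEFH/- → run D
t=23: L0/L1/L2 = -/DCGBEFH/- → run D
t=24: L0/L1/L2 = -/CGBEFH/D → run C
t=25: L0/L1/L2 = -/CGBEFH/D → run C
t=26: L0/L1/L2 = -/CGBEFH/D → run C
t=27: L0/L1/L2 = -/CGBEFH/D → run C
t=28: L0/L1/L2 = -/GBEFH/D → run G
t=29: L0/L1/L2 = -/GBEFH/D → run G
t=30: L0/L1/L2 = -/GBEFH/D → run G
t=31: L0/L1/L2 = -/GBEFH/D → run G
t=32: L0/L1/L2 = -/BEFH/D → run B
t=33: L0/L1/L2 = -/BEFH/D → run B
t=34: L0/L1/L2 = -/BEFH/D → run B
t=35: L0/L1/L2 = -/BEFH/D → run B
t=36: L0/L1/L2 = -/EFH/D → run E
t=37: L0/L1/L2 = -/EFH/D → run E
t=38: L0/L1/L2 = -/EFH/D → run E
t=39: L0/L1/L2 = -/EFH/D → run E
t=40: L0/L1/L2 = -/FH/DE → run F
t=41: L0/L1/L2 = -/H/DE → run H
t=42: L0/L1/L2 = -/H/DE → run H
t=43: L0/L1/L2 = -/H/DE → run H
t=44: L0/L1/L2 = -/-/DE → run D
t=45: L0/L1/L2 = -/-/E → run E
t=46: L0/L1/L2 = -/-/E → run E
t=47: (idle)
t=48: (idle)
t=49: (idle)

completion order = A, C, G, B, F, H, D, E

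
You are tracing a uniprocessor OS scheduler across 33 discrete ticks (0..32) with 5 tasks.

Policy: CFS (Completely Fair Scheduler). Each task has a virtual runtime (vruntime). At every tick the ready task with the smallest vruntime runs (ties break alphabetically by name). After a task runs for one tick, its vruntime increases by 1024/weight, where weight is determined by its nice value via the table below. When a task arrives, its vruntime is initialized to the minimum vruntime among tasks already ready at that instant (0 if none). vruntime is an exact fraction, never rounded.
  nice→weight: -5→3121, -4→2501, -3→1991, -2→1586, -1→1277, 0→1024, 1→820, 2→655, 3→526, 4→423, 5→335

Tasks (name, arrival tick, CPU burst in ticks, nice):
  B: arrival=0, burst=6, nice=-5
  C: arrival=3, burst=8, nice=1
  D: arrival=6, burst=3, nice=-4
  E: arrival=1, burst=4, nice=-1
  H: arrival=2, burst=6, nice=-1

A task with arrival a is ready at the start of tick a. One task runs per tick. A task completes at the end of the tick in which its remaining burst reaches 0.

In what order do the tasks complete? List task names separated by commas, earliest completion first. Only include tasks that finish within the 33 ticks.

t=0: vr[B=0] → run B
t=1: vr[B=1024/3121 E=1024/3121] → run B
t=2: vr[B=2048/3121 E=1024/3121 H=1024/3121] → run E
t=3: vr[B=2048/3121 C=1024/3121 E=4503552/3985517 H=1024/3121] → run C
t=4: vr[B=2048/3121 C=1008896/639805 E=4503552/3985517 H=1024/3121] → run H
t=5: vr[B=2048/3121 C=1008896/639805 E=4503552/3985517 H=4503552/3985517] → run B
t=6: vr[B=3072/3121 C=1008896/639805 D=3072/3121 E=4503552/3985517 H=4503552/3985517] → run B
t=7: vr[B=4096/3121 C=1008896/639805 D=3072/3121 E=4503552/3985517 H=4503552/3985517] → run D
t=8: vr[B=4096/3121 C=1008896/639805 D=10878976/7805621 E=4503552/3985517 H=4503552/3985517] → run E
t=9: vr[B=4096/3121 C=1008896/639805 D=10878976/7805621 E=7699456/3985517 H=4503552/3985517] → run H
t=10: vr[B=4096/3121 C=1008896/639805 D=10878976/7805621 E=7699456/3985517 H=7699456/3985517] → run B
t=11: vr[B=5120/3121 C=1008896/639805 D=10878976/7805621 E=7699456/3985517 H=7699456/3985517] → run D
t=12: vr[B=5120/3121 C=1008896/639805 D=14074880/7805621 E=7699456/3985517 H=7699456/3985517] → run C
t=13: vr[B=5120/3121 C=1807872/639805 D=14074880/7805621 E=7699456/3985517 H=7699456/3985517] → run B
t=14: vr[C=1807872/639805 D=14074880/7805621 E=7699456/3985517 H=7699456/3985517] → run D
t=15: vr[C=1807872/639805 E=7699456/3985517 H=7699456/3985517] → run E
t=16: vr[C=1807872/639805 E=10895360/3985517 H=7699456/3985517] → run H
t=17: vr[C=1807872/639805 E=10895360/3985517 H=10895360/3985517] → run E
t=18: vr[C=1807872/639805 H=10895360/3985517] → run H
t=19: vr[C=1807872/639805 H=14091264/3985517] → run C
t=20: vr[C=2606848/639805 H=14091264/3985517] → run H
t=21: vr[C=2606848/639805 H=17287168/3985517] → run C
t=22: vr[C=3405824/639805 H=17287168/3985517] → run H
t=23: vr[C=3405824/639805] → run C
t=24: vr[C=840960/127961] → run C
t=25: vr[C=5003776/639805] → run C
t=26: vr[C=5802752/639805] → run C
t=27: (idle)
t=28: (idle)
t=29: (idle)
t=30: (idle)
t=31: (idle)
t=32: (idle)

completion order = B, D, E, H, C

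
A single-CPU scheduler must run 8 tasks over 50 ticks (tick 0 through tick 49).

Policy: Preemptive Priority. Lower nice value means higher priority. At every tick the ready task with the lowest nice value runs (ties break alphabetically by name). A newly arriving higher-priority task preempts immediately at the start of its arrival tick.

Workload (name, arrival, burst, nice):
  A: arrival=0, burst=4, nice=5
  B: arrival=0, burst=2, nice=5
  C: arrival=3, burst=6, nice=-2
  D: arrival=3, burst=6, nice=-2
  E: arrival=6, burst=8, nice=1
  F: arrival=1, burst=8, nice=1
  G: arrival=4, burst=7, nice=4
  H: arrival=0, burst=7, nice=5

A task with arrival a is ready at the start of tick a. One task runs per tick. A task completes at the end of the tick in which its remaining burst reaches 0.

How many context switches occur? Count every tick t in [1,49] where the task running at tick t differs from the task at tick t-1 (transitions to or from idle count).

context switches = 10

t=0: ready={A,B,H} → run A
t=1: ready={A,B,F,H} → run F
t=2: ready={A,B,F,H} → run F
t=3: ready={A,B,C,D,F,H} → run C
t=4: ready={A,B,C,D,F,G,H} → run C
t=5: ready={A,B,C,D,F,G,H} → run C
t=6: ready={A,B,C,D,E,F,G,H} → run C
t=7: ready={A,B,C,D,E,F,G,H} → run C
t=8: ready={A,B,C,D,E,F,G,H} → run C
t=9: ready={A,B,D,E,F,G,H} → run D
t=10: ready={A,B,D,E,F,G,H} → run D
t=11: ready={A,B,D,E,F,G,H} → run D
t=12: ready={A,B,D,E,F,G,H} → run D
t=13: ready={A,B,D,E,F,G,H} → run D
t=14: ready={A,B,D,E,F,G,H} → run D
t=15: ready={A,B,E,F,G,H} → run E
t=16: ready={A,B,E,F,G,H} → run E
t=17: ready={A,B,E,F,G,H} → run E
t=18: ready={A,B,E,F,G,H} → run E
t=19: ready={A,B,E,F,G,H} → run E
t=20: ready={A,B,E,F,G,H} → run E
t=21: ready={A,B,E,F,G,H} → run E
t=22: ready={A,B,E,F,G,H} → run E
t=23: ready={A,B,F,G,H} → run F
t=24: ready={A,B,F,G,H} → run F
t=25: ready={A,B,F,G,H} → run F
t=26: ready={A,B,F,G,H} → run F
t=27: ready={A,B,F,G,H} → run F
t=28: ready={A,B,F,G,H} → run F
t=29: ready={A,B,G,H} → run G
t=30: ready={A,B,G,H} → run G
t=31: ready={A,B,G,H} → run G
t=32: ready={A,B,G,H} → run G
t=33: ready={A,B,G,H} → run G
t=34: ready={A,B,G,H} → run G
t=35: ready={A,B,G,H} → run G
t=36: ready={A,B,H} → run A
t=37: ready={A,B,H} → run A
t=38: ready={A,B,H} → run A
t=39: ready={B,H} → run B
t=40: ready={B,H} → run B
t=41: ready={H} → run H
t=42: ready={H} → run H
t=43: ready={H} → run H
t=44: ready={H} → run H
t=45: ready={H} → run H
t=46: ready={H} → run H
t=47: ready={H} → run H
t=48: (idle)
t=49: (idle)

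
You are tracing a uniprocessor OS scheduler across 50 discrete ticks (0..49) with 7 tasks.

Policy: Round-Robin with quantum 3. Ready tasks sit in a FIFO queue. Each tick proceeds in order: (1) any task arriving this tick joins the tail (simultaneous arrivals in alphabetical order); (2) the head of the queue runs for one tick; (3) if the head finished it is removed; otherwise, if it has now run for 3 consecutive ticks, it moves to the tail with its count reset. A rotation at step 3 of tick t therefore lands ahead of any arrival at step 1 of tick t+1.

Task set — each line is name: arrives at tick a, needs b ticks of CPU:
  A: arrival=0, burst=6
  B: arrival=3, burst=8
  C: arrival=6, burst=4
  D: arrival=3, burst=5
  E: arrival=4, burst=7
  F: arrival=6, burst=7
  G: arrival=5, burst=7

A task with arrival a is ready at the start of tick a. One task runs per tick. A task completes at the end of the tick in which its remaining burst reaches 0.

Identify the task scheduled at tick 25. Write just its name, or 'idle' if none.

running at tick 25 = B

t=0: queue=[A] q_used=0 → run A
t=1: queue=[A] q_used=1 → run A
t=2: queue=[A] q_used=2 → run A
t=3: queue=[A,B,D] q_used=0 → run A
t=4: queue=[A,B,D,E] q_used=1 → run A
t=5: queue=[A,B,D,E,G] q_used=2 → run A
t=6: queue=[B,D,E,G,C,F] q_used=0 → run B
t=7: queue=[B,D,E,G,C,F] q_used=1 → run B
t=8: queue=[B,D,E,G,C,F] q_used=2 → run B
t=9: queue=[D,E,G,C,F,B] q_used=0 → run D
t=10: queue=[D,E,G,C,F,B] q_used=1 → run D
t=11: queue=[D,E,G,C,F,B] q_used=2 → run D
t=12: queue=[E,G,C,F,B,D] q_used=0 → run E
t=13: queue=[E,G,C,F,B,D] q_used=1 → run E
t=14: queue=[E,G,C,F,B,D] q_used=2 → run E
t=15: queue=[G,C,F,B,D,E] q_used=0 → run G
t=16: queue=[G,C,F,B,D,E] q_used=1 → run G
t=17: queue=[G,C,F,B,D,E] q_used=2 → run G
t=18: queue=[C,F,B,D,E,G] q_used=0 → run C
t=19: queue=[C,F,B,D,E,G] q_used=1 → run C
t=20: queue=[C,F,B,D,E,G] q_used=2 → run C
t=21: queue=[F,B,D,E,G,C] q_used=0 → run F
t=22: queue=[F,B,D,E,G,C] q_used=1 → run F
t=23: queue=[F,B,D,E,G,C] q_used=2 → run F
t=24: queue=[B,D,E,G,C,F] q_used=0 → run B
t=25: queue=[B,D,E,G,C,F] q_used=1 → run B
t=26: queue=[B,D,E,G,C,F] q_used=2 → run B
t=27: queue=[D,E,G,C,F,B] q_used=0 → run D
t=28: queue=[D,E,G,C,F,B] q_used=1 → run D
t=29: queue=[E,G,C,F,B] q_used=0 → run E
t=30: queue=[E,G,C,F,B] q_used=1 → run E
t=31: queue=[E,G,C,F,B] q_used=2 → run E
t=32: queue=[G,C,F,B,E] q_used=0 → run G
t=33: queue=[G,C,F,B,E] q_used=1 → run G
t=34: queue=[G,C,F,B,E] q_used=2 → run G
t=35: queue=[C,F,B,E,G] q_used=0 → run C
t=36: queue=[F,B,E,G] q_used=0 → run F
t=37: queue=[F,B,E,G] q_used=1 → run F
t=38: queue=[F,B,E,G] q_used=2 → run F
t=39: queue=[B,E,G,F] q_used=0 → run B
t=40: queue=[B,E,G,F] q_used=1 → run B
t=41: queue=[E,G,F] q_used=0 → run E
t=42: queue=[G,F] q_used=0 → run G
t=43: queue=[F] q_used=0 → run F
t=44: (idle)
t=45: (idle)
t=46: (idle)
t=47: (idle)
t=48: (idle)
t=49: (idle)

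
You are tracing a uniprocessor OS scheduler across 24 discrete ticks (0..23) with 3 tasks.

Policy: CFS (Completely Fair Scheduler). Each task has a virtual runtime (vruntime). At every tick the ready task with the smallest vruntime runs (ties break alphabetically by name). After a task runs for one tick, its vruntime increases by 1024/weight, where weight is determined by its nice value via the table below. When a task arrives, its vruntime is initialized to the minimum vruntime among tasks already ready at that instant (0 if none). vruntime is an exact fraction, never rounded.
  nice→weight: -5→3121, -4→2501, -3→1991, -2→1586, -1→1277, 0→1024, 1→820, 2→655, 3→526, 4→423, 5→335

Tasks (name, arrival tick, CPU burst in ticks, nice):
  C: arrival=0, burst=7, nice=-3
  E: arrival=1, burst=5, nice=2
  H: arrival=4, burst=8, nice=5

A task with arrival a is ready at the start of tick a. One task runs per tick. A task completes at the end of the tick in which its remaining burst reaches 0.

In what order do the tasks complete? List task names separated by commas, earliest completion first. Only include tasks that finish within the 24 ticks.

completion order = C, E, H

t=0: vr[C=0] → run C
t=1: vr[C=1024/1991 E=1024/1991] → run C
t=2: vr[C=2048/1991 E=1024/1991] → run E
t=3: vr[C=2048/1991 E=2709504/1304105] → run C
t=4: vr[C=3072/1991 E=2709504/1304105 H=3072/1991] → run C
t=5: vr[C=4096/1991 E=2709504/1304105 H=3072/1991] → run H
t=6: vr[C=4096/1991 E=2709504/1304105 H=3067904/666985] → run C
t=7: vr[C=5120/1991 E=2709504/1304105 H=3067904/666985] → run E
t=8: vr[C=5120/1991 E=4748288/1304105 H=3067904/666985] → run C
t=9: vr[C=6144/1991 E=4748288/1304105 H=3067904/666985] → run C
t=10: vr[E=4748288/1304105 H=3067904/666985] → run E
t=11: vr[E=6787072/1304105 H=3067904/666985] → run H
t=12: vr[E=6787072/1304105 H=5106688/666985] → run E
t=13: vr[E=8825856/1304105 H=5106688/666985] → run E
t=14: vr[H=5106688/666985] → run H
t=15: vr[H=7145472/666985] → run H
t=16: vr[H=9184256/666985] → run H
t=17: vr[H=2244608/133397] → run H
t=18: vr[H=13261824/666985] → run H
t=19: vr[H=15300608/666985] → run H
t=20: (idle)
t=21: (idle)
t=22: (idle)
t=23: (idle)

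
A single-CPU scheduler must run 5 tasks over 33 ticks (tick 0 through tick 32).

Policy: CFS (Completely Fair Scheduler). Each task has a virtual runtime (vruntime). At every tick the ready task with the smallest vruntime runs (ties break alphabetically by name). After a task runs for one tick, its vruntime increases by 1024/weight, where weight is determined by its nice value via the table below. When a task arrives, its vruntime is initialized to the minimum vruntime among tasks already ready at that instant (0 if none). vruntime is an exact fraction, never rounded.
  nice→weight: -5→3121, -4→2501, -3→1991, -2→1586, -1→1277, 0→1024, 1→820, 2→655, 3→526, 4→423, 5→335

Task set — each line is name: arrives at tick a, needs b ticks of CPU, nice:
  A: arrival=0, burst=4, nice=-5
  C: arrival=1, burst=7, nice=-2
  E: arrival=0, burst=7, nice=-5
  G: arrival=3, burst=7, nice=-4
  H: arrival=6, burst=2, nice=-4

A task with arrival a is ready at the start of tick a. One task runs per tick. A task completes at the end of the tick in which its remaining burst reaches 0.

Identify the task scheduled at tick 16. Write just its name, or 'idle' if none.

running at tick 16 = E

t=0: vr[A=0 E=0] → run A
t=1: vr[A=1024/3121 C=0 E=0] → run C
t=2: vr[A=1024/3121 C=512/793 E=0] → run E
t=3: vr[A=1024/3121 C=512/793 E=1024/3121 G=1024/3121] → run A
t=4: vr[A=2048/3121 C=512/793 E=1024/3121 G=1024/3121] → run E
t=5: vr[A=2048/3121 C=512/793 E=2048/3121 G=1024/3121] → run G
t=6: vr[A=2048/3121 C=512/793 E=2048/3121 G=5756928/7805621 H=512/793] → run C
t=7: vr[A=2048/3121 C=1024/793 E=2048/3121 G=5756928/7805621 H=512/793] → run H
t=8: vr[A=2048/3121 C=1024/793 E=2048/3121 G=5756928/7805621 H=34304/32513] → run A
t=9: vr[A=3072/3121 C=1024/793 E=2048/3121 G=5756928/7805621 H=34304/32513] → run E
t=10: vr[A=3072/3121 C=1024/793 E=3072/3121 G=5756928/7805621 H=34304/32513] → run G
t=11: vr[A=3072/3121 C=1024/793 E=3072/3121 G=8952832/7805621 H=34304/32513] → run A
t=12: vr[C=1024/793 E=3072/3121 G=8952832/7805621 H=34304/32513] → run E
t=13: vr[C=1024/793 E=4096/3121 G=8952832/7805621 H=34304/32513] → run H
t=14: vr[C=1024/793 E=4096/3121 G=8952832/7805621] → run G
t=15: vr[C=1024/793 E=4096/3121 G=12148736/7805621] → run C
t=16: vr[C=1536/793 E=4096/3121 G=12148736/7805621] → run E
t=17: vr[C=1536/793 E=5120/3121 G=12148736/7805621] → run G
t=18: vr[C=1536/793 E=5120/3121 G=15344640/7805621] → run E
t=19: vr[C=1536/793 E=6144/3121 G=15344640/7805621] → run C
t=20: vr[C=2048/793 E=6144/3121 G=15344640/7805621] → run G
t=21: vr[C=2048/793 E=6144/3121 G=18540544/7805621] → run E
t=22: vr[C=2048/793 G=18540544/7805621] → run G
t=23: vr[C=2048/793 G=21736448/7805621] → run C
t=24: vr[C=2560/793 G=21736448/7805621] → run G
t=25: vr[C=2560/793] → run C
t=26: vr[C=3072/793] → run C
t=27: (idle)
t=28: (idle)
t=29: (idle)
t=30: (idle)
t=31: (idle)
t=32: (idle)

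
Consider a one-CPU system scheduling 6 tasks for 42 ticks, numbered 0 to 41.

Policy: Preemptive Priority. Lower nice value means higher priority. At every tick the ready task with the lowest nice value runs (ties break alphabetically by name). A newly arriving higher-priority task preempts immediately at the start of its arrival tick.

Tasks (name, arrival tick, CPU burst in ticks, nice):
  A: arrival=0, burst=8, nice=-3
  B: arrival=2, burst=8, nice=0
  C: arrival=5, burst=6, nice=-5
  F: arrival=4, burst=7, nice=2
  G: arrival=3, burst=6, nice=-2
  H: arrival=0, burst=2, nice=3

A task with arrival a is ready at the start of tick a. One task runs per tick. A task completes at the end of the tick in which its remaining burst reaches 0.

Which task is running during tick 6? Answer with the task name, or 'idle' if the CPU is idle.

running at tick 6 = C

t=0: ready={A,H} → run A
t=1: ready={A,H} → run A
t=2: ready={A,B,H} → run A
t=3: ready={A,B,G,H} → run A
t=4: ready={A,B,F,G,H} → run A
t=5: ready={A,B,C,F,G,H} → run C
t=6: ready={A,B,C,F,G,H} → run C
t=7: ready={A,B,C,F,G,H} → run C
t=8: ready={A,B,C,F,G,H} → run C
t=9: ready={A,B,C,F,G,H} → run C
t=10: ready={A,B,C,F,G,H} → run C
t=11: ready={A,B,F,G,H} → run A
t=12: ready={A,B,F,G,H} → run A
t=13: ready={A,B,F,G,H} → run A
t=14: ready={B,F,G,H} → run G
t=15: ready={B,F,G,H} → run G
t=16: ready={B,F,G,H} → run G
t=17: ready={B,F,G,H} → run G
t=18: ready={B,F,G,H} → run G
t=19: ready={B,F,G,H} → run G
t=20: ready={B,F,H} → run B
t=21: ready={B,F,H} → run B
t=22: ready={B,F,H} → run B
t=23: ready={B,F,H} → run B
t=24: ready={B,F,H} → run B
t=25: ready={B,F,H} → run B
t=26: ready={B,F,H} → run B
t=27: ready={B,F,H} → run B
t=28: ready={F,H} → run F
t=29: ready={F,H} → run F
t=30: ready={F,H} → run F
t=31: ready={F,H} → run F
t=32: ready={F,H} → run F
t=33: ready={F,H} → run F
t=34: ready={F,H} → run F
t=35: ready={H} → run H
t=36: ready={H} → run H
t=37: (idle)
t=38: (idle)
t=39: (idle)
t=40: (idle)
t=41: (idle)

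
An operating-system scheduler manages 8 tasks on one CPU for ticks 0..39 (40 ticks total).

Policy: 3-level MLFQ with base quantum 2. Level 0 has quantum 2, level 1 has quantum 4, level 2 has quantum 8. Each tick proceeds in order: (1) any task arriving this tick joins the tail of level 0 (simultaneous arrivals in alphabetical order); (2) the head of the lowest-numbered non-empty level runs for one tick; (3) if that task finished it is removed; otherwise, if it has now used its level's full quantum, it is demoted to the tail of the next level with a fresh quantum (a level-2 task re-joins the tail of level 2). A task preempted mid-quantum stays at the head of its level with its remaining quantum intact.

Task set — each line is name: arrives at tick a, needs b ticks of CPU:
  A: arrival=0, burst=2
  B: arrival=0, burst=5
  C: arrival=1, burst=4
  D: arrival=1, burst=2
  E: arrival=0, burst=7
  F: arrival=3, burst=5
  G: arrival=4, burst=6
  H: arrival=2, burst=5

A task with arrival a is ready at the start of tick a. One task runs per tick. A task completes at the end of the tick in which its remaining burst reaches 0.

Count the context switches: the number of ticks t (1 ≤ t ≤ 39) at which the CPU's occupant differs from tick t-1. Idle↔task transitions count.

context switches = 15

t=0: L0/L1/L2 = ABE/-/- → run A
t=1: L0/L1/L2 = ABECD/-/- → run A
t=2: L0/L1/L2 = BECDH/-/- → run B
t=3: L0/L1/L2 = BECDHF/-/- → run B
t=4: L0/L1/L2 = ECDHFG/B/- → run E
t=5: L0/L1/L2 = ECDHFG/B/- → run E
t=6: L0/L1/L2 = CDHFG/BE/- → run C
t=7: L0/L1/L2 = CDHFG/BE/- → run C
t=8: L0/L1/L2 = DHFG/BEC/- → run D
t=9: L0/L1/L2 = DHFG/BEC/- → run D
t=10: L0/L1/L2 = HFG/BEC/- → run H
t=11: L0/L1/L2 = HFG/BEC/- → run H
t=12: L0/L1/L2 = FG/BECH/- → run F
t=13: L0/L1/L2 = FG/BECH/- → run F
t=14: L0/L1/L2 = G/BECHF/- → run G
t=15: L0/L1/L2 = G/BECHF/- → run G
t=16: L0/L1/L2 = -/BECHFG/- → run B
t=17: L0/L1/L2 = -/BECHFG/- → run B
t=18: L0/L1/L2 = -/BECHFG/- → run B
t=19: L0/L1/L2 = -/ECHFG/- → run E
t=20: L0/L1/L2 = -/ECHFG/- → run E
t=21: L0/L1/L2 = -/ECHFG/- → run E
t=22: L0/L1/L2 = -/ECHFG/- → run E
t=23: L0/L1/L2 = -/CHFG/E → run C
t=24: L0/L1/L2 = -/CHFG/E → run C
t=25: L0/L1/L2 = -/HFG/E → run H
t=26: L0/L1/L2 = -/HFG/E → run H
t=27: L0/L1/L2 = -/HFG/E → run H
t=28: L0/L1/L2 = -/FG/E → run F
t=29: L0/L1/L2 = -/FG/E → run F
t=30: L0/L1/L2 = -/FG/E → run F
t=31: L0/L1/L2 = -/G/E → run G
t=32: L0/L1/L2 = -/G/E → run G
t=33: L0/L1/L2 = -/G/E → run G
t=34: L0/L1/L2 = -/G/E → run G
t=35: L0/L1/L2 = -/-/E → run E
t=36: (idle)
t=37: (idle)
t=38: (idle)
t=39: (idle)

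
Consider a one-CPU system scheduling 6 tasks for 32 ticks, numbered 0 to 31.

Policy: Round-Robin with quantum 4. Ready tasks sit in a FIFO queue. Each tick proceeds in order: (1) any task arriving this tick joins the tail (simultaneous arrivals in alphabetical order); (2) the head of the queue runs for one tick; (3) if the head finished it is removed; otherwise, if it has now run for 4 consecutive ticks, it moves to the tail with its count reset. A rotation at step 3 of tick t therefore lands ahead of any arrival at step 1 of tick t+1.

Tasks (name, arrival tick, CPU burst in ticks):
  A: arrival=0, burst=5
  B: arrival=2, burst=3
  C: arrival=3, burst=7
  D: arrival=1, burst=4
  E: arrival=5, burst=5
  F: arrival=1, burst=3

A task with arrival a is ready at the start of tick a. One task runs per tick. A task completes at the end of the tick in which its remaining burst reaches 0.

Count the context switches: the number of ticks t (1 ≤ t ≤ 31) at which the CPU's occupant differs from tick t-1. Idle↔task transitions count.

t=0: queue=[A] q_used=0 → run A
t=1: queue=[A,D,F] q_used=1 → run A
t=2: queue=[A,D,F,B] q_used=2 → run A
t=3: queue=[A,D,F,B,C] q_used=3 → run A
t=4: queue=[D,F,B,C,A] q_used=0 → run D
t=5: queue=[D,F,B,C,A,E] q_used=1 → run D
t=6: queue=[D,F,B,C,A,E] q_used=2 → run D
t=7: queue=[D,F,B,C,A,E] q_used=3 → run D
t=8: queue=[F,B,C,A,E] q_used=0 → run F
t=9: queue=[F,B,C,A,E] q_used=1 → run F
t=10: queue=[F,B,C,A,E] q_used=2 → run F
t=11: queue=[B,C,A,E] q_used=0 → run B
t=12: queue=[B,C,A,E] q_used=1 → run B
t=13: queue=[B,C,A,E] q_used=2 → run B
t=14: queue=[C,A,E] q_used=0 → run C
t=15: queue=[C,A,E] q_used=1 → run C
t=16: queue=[C,A,E] q_used=2 → run C
t=17: queue=[C,A,E] q_used=3 → run C
t=18: queue=[A,E,C] q_used=0 → run A
t=19: queue=[E,C] q_used=0 → run E
t=20: queue=[E,C] q_used=1 → run E
t=21: queue=[E,C] q_used=2 → run E
t=22: queue=[E,C] q_used=3 → run E
t=23: queue=[C,E] q_used=0 → run C
t=24: queue=[C,E] q_used=1 → run C
t=25: queue=[C,E] q_used=2 → run C
t=26: queue=[E] q_used=0 → run E
t=27: (idle)
t=28: (idle)
t=29: (idle)
t=30: (idle)
t=31: (idle)

context switches = 9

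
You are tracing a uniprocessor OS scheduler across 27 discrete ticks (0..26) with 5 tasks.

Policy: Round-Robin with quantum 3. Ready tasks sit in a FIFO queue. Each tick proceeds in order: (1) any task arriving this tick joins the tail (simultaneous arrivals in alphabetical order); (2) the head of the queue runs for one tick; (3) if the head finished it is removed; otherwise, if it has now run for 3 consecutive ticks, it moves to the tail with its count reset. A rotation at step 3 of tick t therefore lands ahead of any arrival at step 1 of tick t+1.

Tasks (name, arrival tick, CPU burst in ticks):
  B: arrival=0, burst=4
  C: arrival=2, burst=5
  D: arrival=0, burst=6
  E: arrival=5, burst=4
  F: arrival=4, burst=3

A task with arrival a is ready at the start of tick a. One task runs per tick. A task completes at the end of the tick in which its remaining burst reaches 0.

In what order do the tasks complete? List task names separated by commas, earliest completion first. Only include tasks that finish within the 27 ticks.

t=0: queue=[B,D] q_used=0 → run B
t=1: queue=[B,D] q_used=1 → run B
t=2: queue=[B,D,C] q_used=2 → run B
t=3: queue=[D,C,B] q_used=0 → run D
t=4: queue=[D,C,B,F] q_used=1 → run D
t=5: queue=[D,C,B,F,E] q_used=2 → run D
t=6: queue=[C,B,F,E,D] q_used=0 → run C
t=7: queue=[C,B,F,E,D] q_used=1 → run C
t=8: queue=[C,B,F,E,D] q_used=2 → run C
t=9: queue=[B,F,E,D,C] q_used=0 → run B
t=10: queue=[F,E,D,C] q_used=0 → run F
t=11: queue=[F,E,D,C] q_used=1 → run F
t=12: queue=[F,E,D,C] q_used=2 → run F
t=13: queue=[E,D,C] q_used=0 → run E
t=14: queue=[E,D,C] q_used=1 → run E
t=15: queue=[E,D,C] q_used=2 → run E
t=16: queue=[D,C,E] q_used=0 → run D
t=17: queue=[D,C,E] q_used=1 → run D
t=18: queue=[D,C,E] q_used=2 → run D
t=19: queue=[C,E] q_used=0 → run C
t=20: queue=[C,E] q_used=1 → run C
t=21: queue=[E] q_used=0 → run E
t=22: (idle)
t=23: (idle)
t=24: (idle)
t=25: (idle)
t=26: (idle)

completion order = B, F, D, C, E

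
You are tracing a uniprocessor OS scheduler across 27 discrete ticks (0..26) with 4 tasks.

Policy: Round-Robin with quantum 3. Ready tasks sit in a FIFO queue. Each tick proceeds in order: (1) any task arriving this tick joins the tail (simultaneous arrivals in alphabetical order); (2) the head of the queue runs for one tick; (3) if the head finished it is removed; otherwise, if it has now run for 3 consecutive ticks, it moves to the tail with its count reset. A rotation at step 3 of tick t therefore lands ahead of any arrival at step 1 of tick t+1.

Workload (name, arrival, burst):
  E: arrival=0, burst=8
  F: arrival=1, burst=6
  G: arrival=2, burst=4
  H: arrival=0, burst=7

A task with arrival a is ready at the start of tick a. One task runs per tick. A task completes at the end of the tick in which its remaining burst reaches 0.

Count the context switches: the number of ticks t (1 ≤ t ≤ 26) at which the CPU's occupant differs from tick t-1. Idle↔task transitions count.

context switches = 10

t=0: queue=[E,H] q_used=0 → run E
t=1: queue=[E,H,F] q_used=1 → run E
t=2: queue=[E,H,F,G] q_used=2 → run E
t=3: queue=[H,F,G,E] q_used=0 → run H
t=4: queue=[H,F,G,E] q_used=1 → run H
t=5: queue=[H,F,G,E] q_used=2 → run H
t=6: queue=[F,G,E,H] q_used=0 → run F
t=7: queue=[F,G,E,H] q_used=1 → run F
t=8: queue=[F,G,E,H] q_used=2 → run F
t=9: queue=[G,E,H,F] q_used=0 → run G
t=10: queue=[G,E,H,F] q_used=1 → run G
t=11: queue=[G,E,H,F] q_used=2 → run G
t=12: queue=[E,H,F,G] q_used=0 → run E
t=13: queue=[E,H,F,G] q_used=1 → run E
t=14: queue=[E,H,F,G] q_used=2 → run E
t=15: queue=[H,F,G,E] q_used=0 → run H
t=16: queue=[H,F,G,E] q_used=1 → run H
t=17: queue=[H,F,G,E] q_used=2 → run H
t=18: queue=[F,G,E,H] q_used=0 → run F
t=19: queue=[F,G,E,H] q_used=1 → run F
t=20: queue=[F,G,E,H] q_used=2 → run F
t=21: queue=[G,E,H] q_used=0 → run G
t=22: queue=[E,H] q_used=0 → run E
t=23: queue=[E,H] q_used=1 → run E
t=24: queue=[H] q_used=0 → run H
t=25: (idle)
t=26: (idle)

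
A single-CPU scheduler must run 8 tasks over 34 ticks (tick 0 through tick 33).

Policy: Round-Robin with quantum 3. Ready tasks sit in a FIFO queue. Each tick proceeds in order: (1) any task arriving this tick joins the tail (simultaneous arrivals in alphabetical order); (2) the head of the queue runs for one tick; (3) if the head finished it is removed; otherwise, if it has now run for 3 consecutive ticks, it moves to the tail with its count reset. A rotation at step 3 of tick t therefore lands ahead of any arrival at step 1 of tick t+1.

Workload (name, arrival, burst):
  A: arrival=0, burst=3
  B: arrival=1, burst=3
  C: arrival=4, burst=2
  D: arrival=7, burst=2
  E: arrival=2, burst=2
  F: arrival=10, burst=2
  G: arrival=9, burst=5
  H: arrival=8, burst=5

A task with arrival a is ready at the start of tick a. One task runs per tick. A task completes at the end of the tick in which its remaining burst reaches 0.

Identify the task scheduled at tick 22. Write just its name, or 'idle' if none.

running at tick 22 = G

t=0: queue=[A] q_used=0 → run A
t=1: queue=[A,B] q_used=1 → run A
t=2: queue=[A,B,E] q_used=2 → run A
t=3: queue=[B,E] q_used=0 → run B
t=4: queue=[B,E,C] q_used=1 → run B
t=5: queue=[B,E,C] q_used=2 → run B
t=6: queue=[E,C] q_used=0 → run E
t=7: queue=[E,C,D] q_used=1 → run E
t=8: queue=[C,D,H] q_used=0 → run C
t=9: queue=[C,D,H,G] q_used=1 → run C
t=10: queue=[D,H,G,F] q_used=0 → run D
t=11: queue=[D,H,G,F] q_used=1 → run D
t=12: queue=[H,G,F] q_used=0 → run H
t=13: queue=[H,G,F] q_used=1 → run H
t=14: queue=[H,G,F] q_used=2 → run H
t=15: queue=[G,F,H] q_used=0 → run G
t=16: queue=[G,F,H] q_used=1 → run G
t=17: queue=[G,F,H] q_used=2 → run G
t=18: queue=[F,H,G] q_used=0 → run F
t=19: queue=[F,H,G] q_used=1 → run F
t=20: queue=[H,G] q_used=0 → run H
t=21: queue=[H,G] q_used=1 → run H
t=22: queue=[G] q_used=0 → run G
t=23: queue=[G] q_used=1 → run G
t=24: (idle)
t=25: (idle)
t=26: (idle)
t=27: (idle)
t=28: (idle)
t=29: (idle)
t=30: (idle)
t=31: (idle)
t=32: (idle)
t=33: (idle)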